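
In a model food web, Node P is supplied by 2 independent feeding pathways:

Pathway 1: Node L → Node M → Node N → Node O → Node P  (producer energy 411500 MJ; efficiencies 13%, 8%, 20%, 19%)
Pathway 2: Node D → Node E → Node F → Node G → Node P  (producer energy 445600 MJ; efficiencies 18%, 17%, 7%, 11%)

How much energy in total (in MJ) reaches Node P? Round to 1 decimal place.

Pathway 1: 411500 × 0.13 × 0.08 × 0.2 × 0.19 = 162.6248 MJ
Pathway 2: 445600 × 0.18 × 0.17 × 0.07 × 0.11 = 104.992272 MJ
Total at Node P: 162.6248 + 104.992272 = 267.617072 MJ

267.6 MJ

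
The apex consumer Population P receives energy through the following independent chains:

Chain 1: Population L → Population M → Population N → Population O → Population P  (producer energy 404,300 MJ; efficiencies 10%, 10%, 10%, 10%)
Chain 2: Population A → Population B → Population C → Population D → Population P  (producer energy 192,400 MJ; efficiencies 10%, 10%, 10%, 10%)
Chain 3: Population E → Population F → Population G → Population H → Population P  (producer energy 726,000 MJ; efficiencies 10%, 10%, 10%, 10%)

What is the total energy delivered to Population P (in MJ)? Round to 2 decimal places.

132.27 MJ

Chain 1: 404300 × 0.1 × 0.1 × 0.1 × 0.1 = 40.43 MJ
Chain 2: 192400 × 0.1 × 0.1 × 0.1 × 0.1 = 19.24 MJ
Chain 3: 726000 × 0.1 × 0.1 × 0.1 × 0.1 = 72.6 MJ
Total at Population P: 40.43 + 19.24 + 72.6 = 132.27 MJ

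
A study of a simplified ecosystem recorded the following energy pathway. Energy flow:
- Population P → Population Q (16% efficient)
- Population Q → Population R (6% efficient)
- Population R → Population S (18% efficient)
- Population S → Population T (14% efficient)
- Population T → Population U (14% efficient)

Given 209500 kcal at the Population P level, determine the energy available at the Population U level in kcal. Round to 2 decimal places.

Population Q: 209500 × 0.16 = 33520 kcal
Population R: 33520 × 0.06 = 2011.2 kcal
Population S: 2011.2 × 0.18 = 362.016 kcal
Population T: 362.016 × 0.14 = 50.68224 kcal
Population U: 50.68224 × 0.14 = 7.0955136 kcal

7.10 kcal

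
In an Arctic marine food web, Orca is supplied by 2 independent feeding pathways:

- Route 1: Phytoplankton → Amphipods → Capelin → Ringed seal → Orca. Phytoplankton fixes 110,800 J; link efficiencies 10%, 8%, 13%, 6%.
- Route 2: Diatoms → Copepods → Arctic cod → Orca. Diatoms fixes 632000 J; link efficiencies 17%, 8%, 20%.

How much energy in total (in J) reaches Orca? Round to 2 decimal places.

1725.95 J

Route 1: 110800 × 0.1 × 0.08 × 0.13 × 0.06 = 6.91392 J
Route 2: 632000 × 0.17 × 0.08 × 0.2 = 1719.04 J
Total at Orca: 6.91392 + 1719.04 = 1725.95392 J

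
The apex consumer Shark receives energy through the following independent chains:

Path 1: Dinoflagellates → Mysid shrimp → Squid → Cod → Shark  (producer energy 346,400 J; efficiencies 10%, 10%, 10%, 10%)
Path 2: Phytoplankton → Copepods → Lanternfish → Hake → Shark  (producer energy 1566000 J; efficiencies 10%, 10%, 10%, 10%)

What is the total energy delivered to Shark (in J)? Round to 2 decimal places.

Path 1: 346400 × 0.1 × 0.1 × 0.1 × 0.1 = 34.64 J
Path 2: 1566000 × 0.1 × 0.1 × 0.1 × 0.1 = 156.6 J
Total at Shark: 34.64 + 156.6 = 191.24 J

191.24 J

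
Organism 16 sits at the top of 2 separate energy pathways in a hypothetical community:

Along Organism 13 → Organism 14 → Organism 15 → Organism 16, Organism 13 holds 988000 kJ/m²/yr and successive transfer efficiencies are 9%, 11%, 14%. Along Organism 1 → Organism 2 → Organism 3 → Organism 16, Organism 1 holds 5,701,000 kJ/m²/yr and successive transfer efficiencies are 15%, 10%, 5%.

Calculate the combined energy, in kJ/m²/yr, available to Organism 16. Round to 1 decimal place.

5645.1 kJ/m²/yr

Via Organism 13: 988000 × 0.09 × 0.11 × 0.14 = 1369.368 kJ/m²/yr
Via Organism 1: 5701000 × 0.15 × 0.1 × 0.05 = 4275.75 kJ/m²/yr
Total at Organism 16: 1369.368 + 4275.75 = 5645.118 kJ/m²/yr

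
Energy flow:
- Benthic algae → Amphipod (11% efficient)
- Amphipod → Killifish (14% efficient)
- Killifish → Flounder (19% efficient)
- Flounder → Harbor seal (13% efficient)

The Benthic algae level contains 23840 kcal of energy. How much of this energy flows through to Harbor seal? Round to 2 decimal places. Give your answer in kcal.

Amphipod: 23840 × 0.11 = 2622.4 kcal
Killifish: 2622.4 × 0.14 = 367.136 kcal
Flounder: 367.136 × 0.19 = 69.75584 kcal
Harbor seal: 69.75584 × 0.13 = 9.0682592 kcal

9.07 kcal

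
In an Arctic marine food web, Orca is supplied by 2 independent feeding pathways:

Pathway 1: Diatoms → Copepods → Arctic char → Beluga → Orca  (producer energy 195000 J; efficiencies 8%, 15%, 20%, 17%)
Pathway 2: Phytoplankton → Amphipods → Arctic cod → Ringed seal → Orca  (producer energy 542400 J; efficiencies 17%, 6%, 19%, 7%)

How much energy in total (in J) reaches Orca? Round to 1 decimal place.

Pathway 1: 195000 × 0.08 × 0.15 × 0.2 × 0.17 = 79.56 J
Pathway 2: 542400 × 0.17 × 0.06 × 0.19 × 0.07 = 73.581984 J
Total at Orca: 79.56 + 73.581984 = 153.141984 J

153.1 J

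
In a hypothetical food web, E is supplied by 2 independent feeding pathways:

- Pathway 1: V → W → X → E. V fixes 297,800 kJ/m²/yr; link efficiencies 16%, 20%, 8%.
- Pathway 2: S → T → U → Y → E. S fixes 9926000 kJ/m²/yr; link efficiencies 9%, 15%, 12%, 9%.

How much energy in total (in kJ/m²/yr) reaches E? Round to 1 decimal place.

Pathway 1: 297800 × 0.16 × 0.2 × 0.08 = 762.368 kJ/m²/yr
Pathway 2: 9926000 × 0.09 × 0.15 × 0.12 × 0.09 = 1447.2108 kJ/m²/yr
Total at E: 762.368 + 1447.2108 = 2209.5788 kJ/m²/yr

2209.6 kJ/m²/yr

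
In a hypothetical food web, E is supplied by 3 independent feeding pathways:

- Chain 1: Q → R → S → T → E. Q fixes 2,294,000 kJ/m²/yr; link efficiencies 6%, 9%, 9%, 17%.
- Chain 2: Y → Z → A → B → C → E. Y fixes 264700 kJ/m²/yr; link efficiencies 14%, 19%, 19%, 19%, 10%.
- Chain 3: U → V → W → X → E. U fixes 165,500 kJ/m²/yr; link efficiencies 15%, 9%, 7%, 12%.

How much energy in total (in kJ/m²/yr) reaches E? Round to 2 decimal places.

233.72 kJ/m²/yr

Chain 1: 2294000 × 0.06 × 0.09 × 0.09 × 0.17 = 189.53028 kJ/m²/yr
Chain 2: 264700 × 0.14 × 0.19 × 0.19 × 0.19 × 0.1 = 25.4180822 kJ/m²/yr
Chain 3: 165500 × 0.15 × 0.09 × 0.07 × 0.12 = 18.7677 kJ/m²/yr
Total at E: 189.53028 + 25.4180822 + 18.7677 = 233.7160622 kJ/m²/yr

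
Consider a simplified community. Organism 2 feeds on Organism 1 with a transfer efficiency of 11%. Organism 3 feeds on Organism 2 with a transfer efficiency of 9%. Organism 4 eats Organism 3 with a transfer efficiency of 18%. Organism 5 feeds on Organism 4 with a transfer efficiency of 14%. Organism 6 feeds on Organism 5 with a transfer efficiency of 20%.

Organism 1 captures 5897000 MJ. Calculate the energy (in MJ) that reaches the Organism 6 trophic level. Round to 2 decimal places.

294.24 MJ

Organism 2: 5897000 × 0.11 = 648670 MJ
Organism 3: 648670 × 0.09 = 58380.3 MJ
Organism 4: 58380.3 × 0.18 = 10508.454 MJ
Organism 5: 10508.454 × 0.14 = 1471.18356 MJ
Organism 6: 1471.18356 × 0.2 = 294.236712 MJ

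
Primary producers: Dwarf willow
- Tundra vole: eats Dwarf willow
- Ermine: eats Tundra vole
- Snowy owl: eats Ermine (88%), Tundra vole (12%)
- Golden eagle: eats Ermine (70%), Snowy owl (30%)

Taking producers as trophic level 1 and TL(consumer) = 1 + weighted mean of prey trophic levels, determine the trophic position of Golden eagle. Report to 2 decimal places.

4.26

Tundra vole: 1 + 1 = 2
Ermine: 1 + 2 = 3
Snowy owl: 1 + (0.88×3 + 0.12×2) = 3.88
Golden eagle: 1 + (0.7×3 + 0.3×3.88) = 4.264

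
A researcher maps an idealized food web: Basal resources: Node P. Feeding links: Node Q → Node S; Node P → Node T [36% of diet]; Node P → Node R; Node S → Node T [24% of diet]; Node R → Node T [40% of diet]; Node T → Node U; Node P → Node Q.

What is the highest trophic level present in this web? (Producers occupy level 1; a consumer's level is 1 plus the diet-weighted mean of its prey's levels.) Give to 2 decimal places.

Node Q: 1 + 1 = 2
Node R: 1 + 1 = 2
Node S: 1 + 2 = 3
Node T: 1 + (0.4×2 + 0.24×3 + 0.36×1) = 2.88
Node U: 1 + 2.88 = 3.88

3.88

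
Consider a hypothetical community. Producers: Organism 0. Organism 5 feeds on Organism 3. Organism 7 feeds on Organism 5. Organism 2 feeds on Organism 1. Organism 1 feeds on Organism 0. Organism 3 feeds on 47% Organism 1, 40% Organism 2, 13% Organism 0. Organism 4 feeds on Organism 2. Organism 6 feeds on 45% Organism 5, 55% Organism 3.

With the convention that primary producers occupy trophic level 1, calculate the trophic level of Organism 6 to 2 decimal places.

Organism 1: 1 + 1 = 2
Organism 2: 1 + 2 = 3
Organism 3: 1 + (0.47×2 + 0.4×3 + 0.13×1) = 3.27
Organism 4: 1 + 3 = 4
Organism 5: 1 + 3.27 = 4.27
Organism 6: 1 + (0.45×4.27 + 0.55×3.27) = 4.72
Organism 7: 1 + 4.27 = 5.27

4.72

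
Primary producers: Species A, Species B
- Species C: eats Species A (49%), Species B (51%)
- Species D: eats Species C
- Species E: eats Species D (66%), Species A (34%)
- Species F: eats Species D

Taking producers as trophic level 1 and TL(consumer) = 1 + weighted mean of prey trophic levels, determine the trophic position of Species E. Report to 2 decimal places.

3.32

Species C: 1 + (0.49×1 + 0.51×1) = 2
Species D: 1 + 2 = 3
Species E: 1 + (0.66×3 + 0.34×1) = 3.32
Species F: 1 + 3 = 4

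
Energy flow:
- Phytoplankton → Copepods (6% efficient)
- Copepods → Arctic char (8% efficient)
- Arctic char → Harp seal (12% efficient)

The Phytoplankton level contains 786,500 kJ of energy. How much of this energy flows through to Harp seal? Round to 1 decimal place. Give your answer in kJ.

453.0 kJ

Copepods: 786500 × 0.06 = 47190 kJ
Arctic char: 47190 × 0.08 = 3775.2 kJ
Harp seal: 3775.2 × 0.12 = 453.024 kJ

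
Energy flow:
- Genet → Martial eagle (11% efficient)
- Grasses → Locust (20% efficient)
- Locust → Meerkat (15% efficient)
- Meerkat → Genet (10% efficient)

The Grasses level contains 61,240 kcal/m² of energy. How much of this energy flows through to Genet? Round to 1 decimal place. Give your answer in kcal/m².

183.7 kcal/m²

Locust: 61240 × 0.2 = 12248 kcal/m²
Meerkat: 12248 × 0.15 = 1837.2 kcal/m²
Genet: 1837.2 × 0.1 = 183.72 kcal/m²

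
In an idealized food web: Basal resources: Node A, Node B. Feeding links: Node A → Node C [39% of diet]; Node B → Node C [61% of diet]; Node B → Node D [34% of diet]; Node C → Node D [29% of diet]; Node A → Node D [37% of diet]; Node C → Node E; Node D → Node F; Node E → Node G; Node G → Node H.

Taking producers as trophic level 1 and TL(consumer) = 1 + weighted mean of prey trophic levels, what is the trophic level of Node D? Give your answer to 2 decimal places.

Node C: 1 + (0.39×1 + 0.61×1) = 2
Node D: 1 + (0.34×1 + 0.29×2 + 0.37×1) = 2.29
Node E: 1 + 2 = 3
Node F: 1 + 2.29 = 3.29
Node G: 1 + 3 = 4
Node H: 1 + 4 = 5

2.29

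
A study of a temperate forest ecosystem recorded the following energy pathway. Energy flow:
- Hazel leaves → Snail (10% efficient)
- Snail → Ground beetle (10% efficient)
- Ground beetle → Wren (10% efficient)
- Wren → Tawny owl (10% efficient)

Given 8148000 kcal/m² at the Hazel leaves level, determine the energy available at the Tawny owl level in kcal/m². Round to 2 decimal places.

814.80 kcal/m²

Snail: 8148000 × 0.1 = 814800 kcal/m²
Ground beetle: 814800 × 0.1 = 81480 kcal/m²
Wren: 81480 × 0.1 = 8148 kcal/m²
Tawny owl: 8148 × 0.1 = 814.8 kcal/m²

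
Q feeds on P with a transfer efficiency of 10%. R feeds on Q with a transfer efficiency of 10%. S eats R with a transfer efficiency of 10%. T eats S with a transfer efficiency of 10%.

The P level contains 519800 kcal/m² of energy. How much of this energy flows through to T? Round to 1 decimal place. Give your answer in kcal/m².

Q: 519800 × 0.1 = 51980 kcal/m²
R: 51980 × 0.1 = 5198 kcal/m²
S: 5198 × 0.1 = 519.8 kcal/m²
T: 519.8 × 0.1 = 51.98 kcal/m²

52.0 kcal/m²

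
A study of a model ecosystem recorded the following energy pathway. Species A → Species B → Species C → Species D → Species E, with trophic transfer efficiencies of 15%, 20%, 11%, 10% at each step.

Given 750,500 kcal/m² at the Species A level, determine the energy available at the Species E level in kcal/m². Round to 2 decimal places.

247.67 kcal/m²

Species B: 750500 × 0.15 = 112575 kcal/m²
Species C: 112575 × 0.2 = 22515 kcal/m²
Species D: 22515 × 0.11 = 2476.65 kcal/m²
Species E: 2476.65 × 0.1 = 247.665 kcal/m²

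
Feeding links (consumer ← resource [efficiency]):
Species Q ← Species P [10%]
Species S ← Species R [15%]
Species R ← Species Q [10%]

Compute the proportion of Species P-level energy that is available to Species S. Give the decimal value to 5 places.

Product of link efficiencies: 0.1 × 0.1 × 0.15 = 0.0015

0.00150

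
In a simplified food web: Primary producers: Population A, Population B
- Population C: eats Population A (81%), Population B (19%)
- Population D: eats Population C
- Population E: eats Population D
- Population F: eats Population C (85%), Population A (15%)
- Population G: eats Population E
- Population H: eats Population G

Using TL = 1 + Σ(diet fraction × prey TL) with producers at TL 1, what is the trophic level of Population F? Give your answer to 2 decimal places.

2.85

Population C: 1 + (0.81×1 + 0.19×1) = 2
Population D: 1 + 2 = 3
Population E: 1 + 3 = 4
Population F: 1 + (0.85×2 + 0.15×1) = 2.85
Population G: 1 + 4 = 5
Population H: 1 + 5 = 6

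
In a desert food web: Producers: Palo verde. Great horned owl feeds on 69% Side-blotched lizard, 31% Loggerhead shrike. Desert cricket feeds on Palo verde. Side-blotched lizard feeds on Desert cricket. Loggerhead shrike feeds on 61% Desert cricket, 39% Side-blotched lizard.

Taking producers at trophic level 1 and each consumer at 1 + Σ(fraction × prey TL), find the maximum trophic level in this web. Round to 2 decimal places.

4.12

Desert cricket: 1 + 1 = 2
Side-blotched lizard: 1 + 2 = 3
Loggerhead shrike: 1 + (0.61×2 + 0.39×3) = 3.39
Great horned owl: 1 + (0.69×3 + 0.31×3.39) = 4.1209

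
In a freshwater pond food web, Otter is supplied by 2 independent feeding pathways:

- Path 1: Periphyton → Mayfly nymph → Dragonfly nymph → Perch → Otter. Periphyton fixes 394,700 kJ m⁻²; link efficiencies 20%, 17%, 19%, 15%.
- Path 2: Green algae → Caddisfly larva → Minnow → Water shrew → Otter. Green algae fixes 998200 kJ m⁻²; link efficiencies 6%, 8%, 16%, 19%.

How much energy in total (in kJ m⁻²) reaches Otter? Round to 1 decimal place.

528.1 kJ m⁻²

Path 1: 394700 × 0.2 × 0.17 × 0.19 × 0.15 = 382.4643 kJ m⁻²
Path 2: 998200 × 0.06 × 0.08 × 0.16 × 0.19 = 145.657344 kJ m⁻²
Total at Otter: 382.4643 + 145.657344 = 528.121644 kJ m⁻²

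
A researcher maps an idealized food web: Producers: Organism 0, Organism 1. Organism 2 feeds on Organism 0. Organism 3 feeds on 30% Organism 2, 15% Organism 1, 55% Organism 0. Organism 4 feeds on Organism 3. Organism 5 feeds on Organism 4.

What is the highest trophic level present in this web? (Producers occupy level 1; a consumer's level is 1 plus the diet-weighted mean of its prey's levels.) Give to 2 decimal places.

4.30

Organism 2: 1 + 1 = 2
Organism 3: 1 + (0.3×2 + 0.15×1 + 0.55×1) = 2.3
Organism 4: 1 + 2.3 = 3.3
Organism 5: 1 + 3.3 = 4.3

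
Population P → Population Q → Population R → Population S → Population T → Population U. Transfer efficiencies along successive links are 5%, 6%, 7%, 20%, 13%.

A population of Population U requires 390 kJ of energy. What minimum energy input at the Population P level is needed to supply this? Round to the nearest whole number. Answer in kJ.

Cumulative transfer efficiency: 0.05 × 0.06 × 0.07 × 0.2 × 0.13 = 0.00000546
Population P energy = 390 / 0.00000546 = 71428571 kJ

71428571 kJ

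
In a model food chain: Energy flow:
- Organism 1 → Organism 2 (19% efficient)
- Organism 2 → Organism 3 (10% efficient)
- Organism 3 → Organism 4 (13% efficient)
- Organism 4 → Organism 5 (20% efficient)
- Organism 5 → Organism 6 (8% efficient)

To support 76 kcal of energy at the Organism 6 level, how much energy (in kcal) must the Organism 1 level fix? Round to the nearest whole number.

1923077 kcal

Cumulative transfer efficiency: 0.19 × 0.1 × 0.13 × 0.2 × 0.08 = 0.00003952
Organism 1 energy = 76 / 0.00003952 = 1923077 kcal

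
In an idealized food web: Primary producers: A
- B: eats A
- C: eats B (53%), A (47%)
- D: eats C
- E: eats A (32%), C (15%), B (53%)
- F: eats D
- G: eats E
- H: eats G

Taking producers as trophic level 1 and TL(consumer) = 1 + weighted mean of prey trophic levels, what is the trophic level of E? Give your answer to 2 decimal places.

B: 1 + 1 = 2
C: 1 + (0.53×2 + 0.47×1) = 2.53
D: 1 + 2.53 = 3.53
E: 1 + (0.32×1 + 0.15×2.53 + 0.53×2) = 2.7595
F: 1 + 3.53 = 4.53
G: 1 + 2.7595 = 3.7595
H: 1 + 3.7595 = 4.7595

2.76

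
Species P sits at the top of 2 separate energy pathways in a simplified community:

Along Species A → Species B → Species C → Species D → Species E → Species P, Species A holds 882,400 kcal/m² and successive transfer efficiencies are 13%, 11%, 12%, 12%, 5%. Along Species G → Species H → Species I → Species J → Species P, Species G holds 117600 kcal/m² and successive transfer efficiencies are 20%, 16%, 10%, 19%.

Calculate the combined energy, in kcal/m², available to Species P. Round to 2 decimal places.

80.59 kcal/m²

Via Species A: 882400 × 0.13 × 0.11 × 0.12 × 0.12 × 0.05 = 9.0851904 kcal/m²
Via Species G: 117600 × 0.2 × 0.16 × 0.1 × 0.19 = 71.5008 kcal/m²
Total at Species P: 9.0851904 + 71.5008 = 80.5859904 kcal/m²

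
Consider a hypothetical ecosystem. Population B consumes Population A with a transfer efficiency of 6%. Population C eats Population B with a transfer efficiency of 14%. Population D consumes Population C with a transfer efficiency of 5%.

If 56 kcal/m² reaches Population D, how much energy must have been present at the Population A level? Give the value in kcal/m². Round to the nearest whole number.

Cumulative transfer efficiency: 0.06 × 0.14 × 0.05 = 0.00042
Population A energy = 56 / 0.00042 = 133333 kcal/m²

133333 kcal/m²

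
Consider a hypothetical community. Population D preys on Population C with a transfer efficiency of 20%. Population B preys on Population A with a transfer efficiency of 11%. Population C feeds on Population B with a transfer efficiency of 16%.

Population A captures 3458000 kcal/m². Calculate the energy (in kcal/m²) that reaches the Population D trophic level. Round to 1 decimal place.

12172.2 kcal/m²

Population B: 3458000 × 0.11 = 380380 kcal/m²
Population C: 380380 × 0.16 = 60860.8 kcal/m²
Population D: 60860.8 × 0.2 = 12172.16 kcal/m²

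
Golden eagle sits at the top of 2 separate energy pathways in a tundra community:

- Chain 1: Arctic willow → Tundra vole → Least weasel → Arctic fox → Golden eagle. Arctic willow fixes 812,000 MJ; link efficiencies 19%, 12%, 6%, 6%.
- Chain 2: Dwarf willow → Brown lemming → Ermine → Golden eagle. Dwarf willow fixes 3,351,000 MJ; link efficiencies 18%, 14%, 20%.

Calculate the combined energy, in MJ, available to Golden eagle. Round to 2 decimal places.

16955.69 MJ

Chain 1: 812000 × 0.19 × 0.12 × 0.06 × 0.06 = 66.64896 MJ
Chain 2: 3351000 × 0.18 × 0.14 × 0.2 = 16889.04 MJ
Total at Golden eagle: 66.64896 + 16889.04 = 16955.68896 MJ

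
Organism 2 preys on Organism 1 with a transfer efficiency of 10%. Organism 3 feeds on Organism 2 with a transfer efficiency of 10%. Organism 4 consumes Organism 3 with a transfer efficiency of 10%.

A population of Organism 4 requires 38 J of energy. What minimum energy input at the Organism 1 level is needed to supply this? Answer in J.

38000 J

Cumulative transfer efficiency: 0.1 × 0.1 × 0.1 = 0.001
Organism 1 energy = 38 / 0.001 = 38000 J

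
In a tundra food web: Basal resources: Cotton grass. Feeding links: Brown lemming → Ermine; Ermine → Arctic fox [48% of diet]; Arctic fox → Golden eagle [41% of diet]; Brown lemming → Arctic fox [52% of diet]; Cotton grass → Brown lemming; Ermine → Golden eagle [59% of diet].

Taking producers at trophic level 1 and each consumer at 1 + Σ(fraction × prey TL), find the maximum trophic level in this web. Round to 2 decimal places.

Brown lemming: 1 + 1 = 2
Ermine: 1 + 2 = 3
Arctic fox: 1 + (0.48×3 + 0.52×2) = 3.48
Golden eagle: 1 + (0.41×3.48 + 0.59×3) = 4.1968

4.20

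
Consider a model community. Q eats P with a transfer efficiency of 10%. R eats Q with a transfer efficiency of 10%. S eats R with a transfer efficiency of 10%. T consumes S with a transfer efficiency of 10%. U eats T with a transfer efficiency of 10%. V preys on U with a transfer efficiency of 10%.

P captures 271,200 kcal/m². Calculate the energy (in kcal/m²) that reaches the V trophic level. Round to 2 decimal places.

0.27 kcal/m²

Q: 271200 × 0.1 = 27120 kcal/m²
R: 27120 × 0.1 = 2712 kcal/m²
S: 2712 × 0.1 = 271.2 kcal/m²
T: 271.2 × 0.1 = 27.12 kcal/m²
U: 27.12 × 0.1 = 2.712 kcal/m²
V: 2.712 × 0.1 = 0.2712 kcal/m²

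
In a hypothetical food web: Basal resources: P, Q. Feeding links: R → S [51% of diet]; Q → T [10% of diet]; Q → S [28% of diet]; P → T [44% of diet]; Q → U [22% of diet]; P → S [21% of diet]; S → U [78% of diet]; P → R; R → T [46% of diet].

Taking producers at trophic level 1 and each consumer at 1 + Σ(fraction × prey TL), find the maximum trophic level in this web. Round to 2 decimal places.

R: 1 + 1 = 2
S: 1 + (0.28×1 + 0.51×2 + 0.21×1) = 2.51
T: 1 + (0.46×2 + 0.1×1 + 0.44×1) = 2.46
U: 1 + (0.78×2.51 + 0.22×1) = 3.1778

3.18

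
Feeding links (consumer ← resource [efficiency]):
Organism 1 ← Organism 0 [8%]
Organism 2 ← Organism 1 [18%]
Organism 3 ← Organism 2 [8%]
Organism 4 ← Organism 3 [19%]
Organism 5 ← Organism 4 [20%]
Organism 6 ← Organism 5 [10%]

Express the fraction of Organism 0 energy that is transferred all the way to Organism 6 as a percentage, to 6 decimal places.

0.000438%

Product of link efficiencies: 0.08 × 0.18 × 0.08 × 0.19 × 0.2 × 0.1 = 0.0000043776
As a percentage: 0.0000043776 × 100 = 0.000438%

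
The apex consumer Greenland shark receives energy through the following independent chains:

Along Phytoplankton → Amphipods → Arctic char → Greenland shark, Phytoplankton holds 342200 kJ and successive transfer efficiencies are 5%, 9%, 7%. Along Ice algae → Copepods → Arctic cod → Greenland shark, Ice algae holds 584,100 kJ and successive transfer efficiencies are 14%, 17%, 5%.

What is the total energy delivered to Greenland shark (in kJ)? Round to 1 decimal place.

Via Phytoplankton: 342200 × 0.05 × 0.09 × 0.07 = 107.793 kJ
Via Ice algae: 584100 × 0.14 × 0.17 × 0.05 = 695.079 kJ
Total at Greenland shark: 107.793 + 695.079 = 802.872 kJ

802.9 kJ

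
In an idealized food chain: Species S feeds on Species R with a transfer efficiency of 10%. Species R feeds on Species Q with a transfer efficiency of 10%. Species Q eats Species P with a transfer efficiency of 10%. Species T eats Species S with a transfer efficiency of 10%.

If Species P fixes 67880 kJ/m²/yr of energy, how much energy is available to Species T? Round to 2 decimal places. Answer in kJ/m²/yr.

6.79 kJ/m²/yr

Species Q: 67880 × 0.1 = 6788 kJ/m²/yr
Species R: 6788 × 0.1 = 678.8 kJ/m²/yr
Species S: 678.8 × 0.1 = 67.88 kJ/m²/yr
Species T: 67.88 × 0.1 = 6.788 kJ/m²/yr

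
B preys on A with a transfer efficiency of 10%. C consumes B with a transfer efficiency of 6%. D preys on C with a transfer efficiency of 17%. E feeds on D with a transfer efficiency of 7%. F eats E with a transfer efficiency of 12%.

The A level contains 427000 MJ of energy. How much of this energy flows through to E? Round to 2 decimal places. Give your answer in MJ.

30.49 MJ

B: 427000 × 0.1 = 42700 MJ
C: 42700 × 0.06 = 2562 MJ
D: 2562 × 0.17 = 435.54 MJ
E: 435.54 × 0.07 = 30.4878 MJ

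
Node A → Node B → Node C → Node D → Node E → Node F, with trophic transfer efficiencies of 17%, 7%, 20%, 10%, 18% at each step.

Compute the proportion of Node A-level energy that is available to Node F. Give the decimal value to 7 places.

0.0000428

Product of link efficiencies: 0.17 × 0.07 × 0.2 × 0.1 × 0.18 = 0.00004284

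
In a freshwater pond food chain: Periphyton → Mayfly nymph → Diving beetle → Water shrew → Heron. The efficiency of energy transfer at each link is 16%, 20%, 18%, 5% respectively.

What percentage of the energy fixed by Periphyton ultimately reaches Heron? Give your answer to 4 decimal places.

0.0288%

Product of link efficiencies: 0.16 × 0.2 × 0.18 × 0.05 = 0.000288
As a percentage: 0.000288 × 100 = 0.0288%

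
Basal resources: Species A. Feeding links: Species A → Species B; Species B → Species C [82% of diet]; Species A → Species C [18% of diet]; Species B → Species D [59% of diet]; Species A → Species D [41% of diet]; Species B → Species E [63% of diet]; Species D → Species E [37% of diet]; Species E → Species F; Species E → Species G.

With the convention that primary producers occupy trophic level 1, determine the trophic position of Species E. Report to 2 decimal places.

Species B: 1 + 1 = 2
Species C: 1 + (0.82×2 + 0.18×1) = 2.82
Species D: 1 + (0.59×2 + 0.41×1) = 2.59
Species E: 1 + (0.63×2 + 0.37×2.59) = 3.2183
Species F: 1 + 3.2183 = 4.2183
Species G: 1 + 3.2183 = 4.2183

3.22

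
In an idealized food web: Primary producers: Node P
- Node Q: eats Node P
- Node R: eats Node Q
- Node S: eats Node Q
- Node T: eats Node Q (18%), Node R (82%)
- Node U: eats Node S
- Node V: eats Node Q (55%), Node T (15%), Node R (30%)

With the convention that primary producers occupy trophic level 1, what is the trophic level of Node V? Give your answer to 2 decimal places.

3.57

Node Q: 1 + 1 = 2
Node R: 1 + 2 = 3
Node S: 1 + 2 = 3
Node T: 1 + (0.18×2 + 0.82×3) = 3.82
Node U: 1 + 3 = 4
Node V: 1 + (0.55×2 + 0.15×3.82 + 0.3×3) = 3.573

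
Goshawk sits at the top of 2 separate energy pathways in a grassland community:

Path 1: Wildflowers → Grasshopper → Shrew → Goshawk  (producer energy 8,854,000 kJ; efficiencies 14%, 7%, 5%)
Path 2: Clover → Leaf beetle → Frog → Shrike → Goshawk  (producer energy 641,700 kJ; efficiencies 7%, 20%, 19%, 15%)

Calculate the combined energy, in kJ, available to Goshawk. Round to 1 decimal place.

4594.5 kJ

Path 1: 8854000 × 0.14 × 0.07 × 0.05 = 4338.46 kJ
Path 2: 641700 × 0.07 × 0.2 × 0.19 × 0.15 = 256.0383 kJ
Total at Goshawk: 4338.46 + 256.0383 = 4594.4983 kJ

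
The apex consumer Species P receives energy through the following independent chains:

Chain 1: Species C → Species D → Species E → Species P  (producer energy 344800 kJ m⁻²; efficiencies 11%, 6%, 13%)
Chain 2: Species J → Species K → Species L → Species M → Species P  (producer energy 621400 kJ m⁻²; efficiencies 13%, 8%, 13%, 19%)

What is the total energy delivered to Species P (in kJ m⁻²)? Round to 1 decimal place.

455.5 kJ m⁻²

Chain 1: 344800 × 0.11 × 0.06 × 0.13 = 295.8384 kJ m⁻²
Chain 2: 621400 × 0.13 × 0.08 × 0.13 × 0.19 = 159.625232 kJ m⁻²
Total at Species P: 295.8384 + 159.625232 = 455.463632 kJ m⁻²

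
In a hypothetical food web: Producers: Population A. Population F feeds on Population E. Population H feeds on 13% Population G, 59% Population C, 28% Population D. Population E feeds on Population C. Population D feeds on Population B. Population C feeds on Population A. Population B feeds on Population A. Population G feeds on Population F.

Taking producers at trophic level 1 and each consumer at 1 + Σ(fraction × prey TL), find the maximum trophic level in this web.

Population B: 1 + 1 = 2
Population C: 1 + 1 = 2
Population D: 1 + 2 = 3
Population E: 1 + 2 = 3
Population F: 1 + 3 = 4
Population G: 1 + 4 = 5
Population H: 1 + (0.13×5 + 0.59×2 + 0.28×3) = 3.67

5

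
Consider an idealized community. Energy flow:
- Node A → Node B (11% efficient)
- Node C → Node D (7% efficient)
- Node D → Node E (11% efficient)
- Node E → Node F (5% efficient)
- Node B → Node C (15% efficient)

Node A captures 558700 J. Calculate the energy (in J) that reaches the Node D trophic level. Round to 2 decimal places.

645.30 J

Node B: 558700 × 0.11 = 61457 J
Node C: 61457 × 0.15 = 9218.55 J
Node D: 9218.55 × 0.07 = 645.2985 J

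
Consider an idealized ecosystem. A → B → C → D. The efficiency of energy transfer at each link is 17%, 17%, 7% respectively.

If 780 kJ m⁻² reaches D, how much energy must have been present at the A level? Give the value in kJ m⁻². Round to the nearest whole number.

Cumulative transfer efficiency: 0.17 × 0.17 × 0.07 = 0.002023
A energy = 780 / 0.002023 = 385566 kJ m⁻²

385566 kJ m⁻²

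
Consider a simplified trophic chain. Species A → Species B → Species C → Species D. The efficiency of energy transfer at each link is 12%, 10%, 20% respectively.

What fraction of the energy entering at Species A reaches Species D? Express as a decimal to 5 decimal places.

0.00240

Product of link efficiencies: 0.12 × 0.1 × 0.2 = 0.0024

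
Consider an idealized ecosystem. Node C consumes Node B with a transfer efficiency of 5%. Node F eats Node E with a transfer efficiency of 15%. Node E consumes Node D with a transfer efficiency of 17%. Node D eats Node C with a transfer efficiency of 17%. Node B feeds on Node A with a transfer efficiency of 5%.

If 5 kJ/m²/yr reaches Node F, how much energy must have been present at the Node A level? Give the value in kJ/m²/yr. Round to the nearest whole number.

Cumulative transfer efficiency: 0.05 × 0.05 × 0.17 × 0.17 × 0.15 = 0.0000108375
Node A energy = 5 / 0.0000108375 = 461361 kJ/m²/yr

461361 kJ/m²/yr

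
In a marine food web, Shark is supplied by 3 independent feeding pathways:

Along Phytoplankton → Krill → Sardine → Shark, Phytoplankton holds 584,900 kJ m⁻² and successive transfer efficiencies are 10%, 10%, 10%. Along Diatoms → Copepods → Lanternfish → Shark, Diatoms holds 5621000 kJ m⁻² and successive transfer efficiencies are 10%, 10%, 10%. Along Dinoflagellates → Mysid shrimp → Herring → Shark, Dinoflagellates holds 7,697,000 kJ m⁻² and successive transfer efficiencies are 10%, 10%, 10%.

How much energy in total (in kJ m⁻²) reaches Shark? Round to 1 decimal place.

Via Phytoplankton: 584900 × 0.1 × 0.1 × 0.1 = 584.9 kJ m⁻²
Via Diatoms: 5621000 × 0.1 × 0.1 × 0.1 = 5621 kJ m⁻²
Via Dinoflagellates: 7697000 × 0.1 × 0.1 × 0.1 = 7697 kJ m⁻²
Total at Shark: 584.9 + 5621 + 7697 = 13902.9 kJ m⁻²

13902.9 kJ m⁻²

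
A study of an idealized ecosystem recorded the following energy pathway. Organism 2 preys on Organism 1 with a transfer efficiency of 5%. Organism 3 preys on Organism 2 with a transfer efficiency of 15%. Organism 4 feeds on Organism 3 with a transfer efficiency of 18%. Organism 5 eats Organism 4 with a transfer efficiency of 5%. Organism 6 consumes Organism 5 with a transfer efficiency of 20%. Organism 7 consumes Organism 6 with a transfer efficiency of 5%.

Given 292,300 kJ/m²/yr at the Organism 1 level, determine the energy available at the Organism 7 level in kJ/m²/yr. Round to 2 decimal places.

Organism 2: 292300 × 0.05 = 14615 kJ/m²/yr
Organism 3: 14615 × 0.15 = 2192.25 kJ/m²/yr
Organism 4: 2192.25 × 0.18 = 394.605 kJ/m²/yr
Organism 5: 394.605 × 0.05 = 19.73025 kJ/m²/yr
Organism 6: 19.73025 × 0.2 = 3.94605 kJ/m²/yr
Organism 7: 3.94605 × 0.05 = 0.1973025 kJ/m²/yr

0.20 kJ/m²/yr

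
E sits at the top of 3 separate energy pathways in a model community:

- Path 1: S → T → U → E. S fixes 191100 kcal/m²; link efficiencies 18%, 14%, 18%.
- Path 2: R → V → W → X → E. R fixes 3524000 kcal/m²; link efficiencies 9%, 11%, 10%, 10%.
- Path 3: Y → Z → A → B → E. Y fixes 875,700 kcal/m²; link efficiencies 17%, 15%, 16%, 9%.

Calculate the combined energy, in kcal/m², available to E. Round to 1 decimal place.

1537.3 kcal/m²

Path 1: 191100 × 0.18 × 0.14 × 0.18 = 866.8296 kcal/m²
Path 2: 3524000 × 0.09 × 0.11 × 0.1 × 0.1 = 348.876 kcal/m²
Path 3: 875700 × 0.17 × 0.15 × 0.16 × 0.09 = 321.55704 kcal/m²
Total at E: 866.8296 + 348.876 + 321.55704 = 1537.26264 kcal/m²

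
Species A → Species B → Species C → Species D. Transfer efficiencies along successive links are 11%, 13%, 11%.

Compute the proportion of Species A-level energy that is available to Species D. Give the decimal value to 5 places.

Product of link efficiencies: 0.11 × 0.13 × 0.11 = 0.001573

0.00157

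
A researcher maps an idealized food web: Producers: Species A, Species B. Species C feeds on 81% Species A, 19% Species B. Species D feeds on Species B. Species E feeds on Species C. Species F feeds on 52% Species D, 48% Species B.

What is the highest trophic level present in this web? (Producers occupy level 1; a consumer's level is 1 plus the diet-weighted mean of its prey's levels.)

3

Species C: 1 + (0.81×1 + 0.19×1) = 2
Species D: 1 + 1 = 2
Species E: 1 + 2 = 3
Species F: 1 + (0.52×2 + 0.48×1) = 2.52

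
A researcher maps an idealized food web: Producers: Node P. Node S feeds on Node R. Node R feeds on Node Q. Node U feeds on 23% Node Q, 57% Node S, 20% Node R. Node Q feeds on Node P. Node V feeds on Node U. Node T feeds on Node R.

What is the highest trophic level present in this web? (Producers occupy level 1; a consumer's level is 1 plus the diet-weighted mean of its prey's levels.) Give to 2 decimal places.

5.34

Node Q: 1 + 1 = 2
Node R: 1 + 2 = 3
Node S: 1 + 3 = 4
Node T: 1 + 3 = 4
Node U: 1 + (0.23×2 + 0.57×4 + 0.2×3) = 4.34
Node V: 1 + 4.34 = 5.34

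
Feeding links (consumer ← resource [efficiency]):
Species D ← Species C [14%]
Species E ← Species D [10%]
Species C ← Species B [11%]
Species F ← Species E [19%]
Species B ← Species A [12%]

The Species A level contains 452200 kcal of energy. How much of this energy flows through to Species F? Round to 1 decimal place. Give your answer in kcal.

Species B: 452200 × 0.12 = 54264 kcal
Species C: 54264 × 0.11 = 5969.04 kcal
Species D: 5969.04 × 0.14 = 835.6656 kcal
Species E: 835.6656 × 0.1 = 83.56656 kcal
Species F: 83.56656 × 0.19 = 15.8776464 kcal

15.9 kcal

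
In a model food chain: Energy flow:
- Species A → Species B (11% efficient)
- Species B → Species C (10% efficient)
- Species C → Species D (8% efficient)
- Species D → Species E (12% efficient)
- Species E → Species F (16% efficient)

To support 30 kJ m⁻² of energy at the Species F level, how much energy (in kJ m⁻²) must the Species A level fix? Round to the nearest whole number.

1775568 kJ m⁻²

Cumulative transfer efficiency: 0.11 × 0.1 × 0.08 × 0.12 × 0.16 = 0.000016896
Species A energy = 30 / 0.000016896 = 1775568 kJ m⁻²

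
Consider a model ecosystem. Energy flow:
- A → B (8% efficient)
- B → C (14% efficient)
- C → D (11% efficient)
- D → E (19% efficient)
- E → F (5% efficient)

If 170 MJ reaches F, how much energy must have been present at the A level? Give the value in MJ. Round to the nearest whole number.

14524949 MJ

Cumulative transfer efficiency: 0.08 × 0.14 × 0.11 × 0.19 × 0.05 = 0.000011704
A energy = 170 / 0.000011704 = 14524949 MJ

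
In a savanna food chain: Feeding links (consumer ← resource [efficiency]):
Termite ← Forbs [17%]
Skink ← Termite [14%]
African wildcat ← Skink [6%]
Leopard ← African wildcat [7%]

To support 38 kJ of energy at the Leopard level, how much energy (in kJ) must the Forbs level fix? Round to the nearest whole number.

Cumulative transfer efficiency: 0.17 × 0.14 × 0.06 × 0.07 = 0.00009996
Forbs energy = 38 / 0.00009996 = 380152 kJ

380152 kJ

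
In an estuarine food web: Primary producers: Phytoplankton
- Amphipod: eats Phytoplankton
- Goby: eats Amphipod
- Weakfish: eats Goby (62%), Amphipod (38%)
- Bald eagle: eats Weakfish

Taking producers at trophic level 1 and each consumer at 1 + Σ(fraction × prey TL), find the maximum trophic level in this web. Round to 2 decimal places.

4.62

Amphipod: 1 + 1 = 2
Goby: 1 + 2 = 3
Weakfish: 1 + (0.62×3 + 0.38×2) = 3.62
Bald eagle: 1 + 3.62 = 4.62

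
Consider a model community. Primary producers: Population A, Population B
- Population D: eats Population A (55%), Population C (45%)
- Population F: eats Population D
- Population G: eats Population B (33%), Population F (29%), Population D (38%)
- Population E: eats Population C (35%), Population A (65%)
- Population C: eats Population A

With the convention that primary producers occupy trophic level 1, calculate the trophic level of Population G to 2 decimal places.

3.26

Population C: 1 + 1 = 2
Population D: 1 + (0.55×1 + 0.45×2) = 2.45
Population E: 1 + (0.35×2 + 0.65×1) = 2.35
Population F: 1 + 2.45 = 3.45
Population G: 1 + (0.33×1 + 0.29×3.45 + 0.38×2.45) = 3.2615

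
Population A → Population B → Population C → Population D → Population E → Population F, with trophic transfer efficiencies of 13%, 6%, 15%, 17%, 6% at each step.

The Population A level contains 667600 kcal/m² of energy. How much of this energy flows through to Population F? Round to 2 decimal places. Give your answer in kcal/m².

7.97 kcal/m²

Population B: 667600 × 0.13 = 86788 kcal/m²
Population C: 86788 × 0.06 = 5207.28 kcal/m²
Population D: 5207.28 × 0.15 = 781.092 kcal/m²
Population E: 781.092 × 0.17 = 132.78564 kcal/m²
Population F: 132.78564 × 0.06 = 7.9671384 kcal/m²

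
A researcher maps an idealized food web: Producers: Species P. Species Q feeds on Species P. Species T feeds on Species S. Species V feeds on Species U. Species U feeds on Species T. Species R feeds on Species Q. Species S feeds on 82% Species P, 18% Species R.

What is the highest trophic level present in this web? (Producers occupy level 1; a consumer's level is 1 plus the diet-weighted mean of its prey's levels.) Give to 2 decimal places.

Species Q: 1 + 1 = 2
Species R: 1 + 2 = 3
Species S: 1 + (0.82×1 + 0.18×3) = 2.36
Species T: 1 + 2.36 = 3.36
Species U: 1 + 3.36 = 4.36
Species V: 1 + 4.36 = 5.36

5.36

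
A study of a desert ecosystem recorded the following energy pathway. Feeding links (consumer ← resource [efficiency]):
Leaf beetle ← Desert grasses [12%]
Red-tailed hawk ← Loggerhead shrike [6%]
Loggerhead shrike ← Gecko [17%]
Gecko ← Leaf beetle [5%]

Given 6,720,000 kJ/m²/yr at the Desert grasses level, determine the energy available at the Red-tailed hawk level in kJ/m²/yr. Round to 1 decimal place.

Leaf beetle: 6720000 × 0.12 = 806400 kJ/m²/yr
Gecko: 806400 × 0.05 = 40320 kJ/m²/yr
Loggerhead shrike: 40320 × 0.17 = 6854.4 kJ/m²/yr
Red-tailed hawk: 6854.4 × 0.06 = 411.264 kJ/m²/yr

411.3 kJ/m²/yr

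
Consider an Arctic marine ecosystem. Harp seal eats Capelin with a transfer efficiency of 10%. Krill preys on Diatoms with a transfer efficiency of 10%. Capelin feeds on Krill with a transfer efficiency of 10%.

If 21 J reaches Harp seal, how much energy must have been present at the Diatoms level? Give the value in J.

21000 J

Cumulative transfer efficiency: 0.1 × 0.1 × 0.1 = 0.001
Diatoms energy = 21 / 0.001 = 21000 J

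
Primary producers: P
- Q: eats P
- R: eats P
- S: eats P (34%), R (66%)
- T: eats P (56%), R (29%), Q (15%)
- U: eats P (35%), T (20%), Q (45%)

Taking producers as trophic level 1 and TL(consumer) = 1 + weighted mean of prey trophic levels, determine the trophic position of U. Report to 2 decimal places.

2.74

Q: 1 + 1 = 2
R: 1 + 1 = 2
S: 1 + (0.34×1 + 0.66×2) = 2.66
T: 1 + (0.56×1 + 0.29×2 + 0.15×2) = 2.44
U: 1 + (0.35×1 + 0.2×2.44 + 0.45×2) = 2.738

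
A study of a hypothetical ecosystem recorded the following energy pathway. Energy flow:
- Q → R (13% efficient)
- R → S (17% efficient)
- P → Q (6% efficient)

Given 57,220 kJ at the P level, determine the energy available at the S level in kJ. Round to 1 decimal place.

Q: 57220 × 0.06 = 3433.2 kJ
R: 3433.2 × 0.13 = 446.316 kJ
S: 446.316 × 0.17 = 75.87372 kJ

75.9 kJ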